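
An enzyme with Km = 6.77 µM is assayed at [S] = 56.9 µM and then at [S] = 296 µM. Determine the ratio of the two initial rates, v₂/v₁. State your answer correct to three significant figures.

The fractional saturations are [S]/(Km+[S]) = 56.9/63.67 = 0.8937 and 296/302.8 = 0.9776.
v₂/v₁ is just their ratio: 0.9776/0.8937 = 1.09.

1.09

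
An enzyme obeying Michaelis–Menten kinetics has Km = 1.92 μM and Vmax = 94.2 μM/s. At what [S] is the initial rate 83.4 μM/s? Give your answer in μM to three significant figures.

The required fractional saturation is v/Vmax = 83.4/94.2 = 0.8854.
Then [S]/(Km+[S]) = 0.8854 ⇒ [S] = 1.92 × 0.8854/(1 − 0.8854) = 14.8 μM.

14.8 μM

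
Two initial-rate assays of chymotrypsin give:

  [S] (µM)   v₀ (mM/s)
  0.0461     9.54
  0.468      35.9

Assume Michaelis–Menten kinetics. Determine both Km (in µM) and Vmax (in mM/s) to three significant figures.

Km = 0.202 µM; Vmax = 51.4 mM/s

From v = Vmax[S]/(Km+[S]), each point gives Vmax = v(Km+[S])/[S].
Equating: 9.54(Km+0.0461)/0.0461 = 35.9(Km+0.468)/0.468.
206.9·Km + 9.54 = 76.71·Km + 35.9, so (206.9 − 76.71)·Km = 35.9 − 9.54.
Km = 26.36/130.2 = 0.202 µM; then Vmax = 9.54(0.202+0.0461)/0.0461 = 51.4 mM/s.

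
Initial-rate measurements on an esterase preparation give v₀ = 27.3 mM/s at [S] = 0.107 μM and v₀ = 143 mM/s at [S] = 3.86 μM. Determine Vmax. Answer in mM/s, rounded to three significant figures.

163 mM/s

In reciprocal form, 1/v = (Km/Vmax)·(1/[S]) + 1/Vmax. The two points give (1/[S], 1/v) = (9.346, 0.03663) and (0.2591, 0.006993).
Slope = (0.03663 − 0.006993)/(9.346 − 0.2591) = 0.003262; intercept = 0.03663 − 0.003262×9.346 = 0.006148.
Vmax = 1/intercept = 163 mM/s; Km = slope × Vmax = 0.003262 × 163 = 0.531 μM.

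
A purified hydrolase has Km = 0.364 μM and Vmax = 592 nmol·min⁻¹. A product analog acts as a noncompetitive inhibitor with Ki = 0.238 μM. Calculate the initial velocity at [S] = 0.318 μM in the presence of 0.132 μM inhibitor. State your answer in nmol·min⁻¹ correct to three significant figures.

With α = 1 + [I]/Ki = 1 + 0.132/0.238 = 1.555, the noncompetitive rate law is v = (Vmax/α)·[S] / (Km + [S]).
v = (592/1.555)×0.318 / (0.364 + 0.318) = 121.1/0.6820 = 178 nmol·min⁻¹.

178 nmol·min⁻¹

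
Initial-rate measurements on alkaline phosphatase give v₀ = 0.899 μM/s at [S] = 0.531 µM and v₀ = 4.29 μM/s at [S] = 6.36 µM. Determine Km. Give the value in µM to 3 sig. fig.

3.33 µM

In reciprocal form, 1/v = (Km/Vmax)·(1/[S]) + 1/Vmax. The two points give (1/[S], 1/v) = (1.883, 1.112) and (0.1572, 0.2331).
Slope = (1.112 − 0.2331)/(1.883 − 0.1572) = 0.5094; intercept = 1.112 − 0.5094×1.883 = 0.1530.
Vmax = 1/intercept = 6.54 μM/s; Km = slope × Vmax = 0.5094 × 6.54 = 3.33 µM.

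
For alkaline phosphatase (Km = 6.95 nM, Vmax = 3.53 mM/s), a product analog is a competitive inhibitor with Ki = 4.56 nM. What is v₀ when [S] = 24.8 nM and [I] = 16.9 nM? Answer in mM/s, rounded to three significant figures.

1.52 mM/s

α = 1 + [I]/Ki = 1 + 16.9/4.56 = 4.706.
For a competitive inhibitor, Vmax is unchanged and the apparent Km becomes α·Km: Km,app = 32.7 nM, Vmax,app = 3.53 mM/s.
v = Vmax,app·[S]/(Km,app + [S]) = 3.53 × 24.8/(32.7 + 24.8) = 1.52 mM/s.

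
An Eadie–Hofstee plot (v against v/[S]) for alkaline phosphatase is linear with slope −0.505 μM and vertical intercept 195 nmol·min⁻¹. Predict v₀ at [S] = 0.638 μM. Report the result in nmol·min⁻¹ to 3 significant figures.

In the Eadie–Hofstee form v = Vmax − Km·(v/[S]), the slope is −Km and the intercept is Vmax, so Km = 0.505 μM and Vmax = 195 nmol·min⁻¹.
v = 195 × 0.638/(0.505 + 0.638) = 109 nmol·min⁻¹.

109 nmol·min⁻¹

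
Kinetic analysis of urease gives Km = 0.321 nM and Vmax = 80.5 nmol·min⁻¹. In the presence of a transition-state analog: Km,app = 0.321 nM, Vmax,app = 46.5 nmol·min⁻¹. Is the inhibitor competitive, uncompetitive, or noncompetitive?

noncompetitive

Vmax decreases (80.5 → 46.5 nmol·min⁻¹) while Km is unchanged — pure noncompetitive inhibition.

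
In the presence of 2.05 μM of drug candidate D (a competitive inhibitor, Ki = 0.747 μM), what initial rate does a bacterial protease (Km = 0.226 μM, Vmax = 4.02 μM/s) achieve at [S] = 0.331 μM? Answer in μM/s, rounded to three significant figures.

1.13 μM/s

α = 1 + [I]/Ki = 1 + 2.05/0.747 = 3.744.
For a competitive inhibitor, Vmax is unchanged and the apparent Km becomes α·Km: Km,app = 0.846 μM, Vmax,app = 4.02 μM/s.
v = Vmax,app·[S]/(Km,app + [S]) = 4.02 × 0.331/(0.846 + 0.331) = 1.13 μM/s.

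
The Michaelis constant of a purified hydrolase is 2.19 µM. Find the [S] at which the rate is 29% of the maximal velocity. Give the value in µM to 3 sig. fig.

v/Vmax = [S]/(Km+[S]) = 0.29, so [S] = Km·0.29/(1 − 0.29) = 2.19 × 0.4085.
[S] = 0.895 µM.

0.895 µM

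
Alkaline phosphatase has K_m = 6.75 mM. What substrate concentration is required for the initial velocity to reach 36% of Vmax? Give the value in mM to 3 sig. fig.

3.80 mM

v/Vmax = [S]/(Km+[S]) = 0.36, so [S] = Km·0.36/(1 − 0.36) = 6.75 × 0.5625.
[S] = 3.80 mM.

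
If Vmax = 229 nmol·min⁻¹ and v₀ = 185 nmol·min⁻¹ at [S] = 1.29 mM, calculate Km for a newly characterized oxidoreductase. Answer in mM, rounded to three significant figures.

0.307 mM

From v = Vmax[S]/(Km+[S]), Km = [S](Vmax − v)/v.
Km = 1.29 × (229 − 185) / 185 = 56.76/185 = 0.307 mM.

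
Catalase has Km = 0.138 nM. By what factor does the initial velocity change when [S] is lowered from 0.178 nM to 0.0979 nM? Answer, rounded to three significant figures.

The fractional saturations are [S]/(Km+[S]) = 0.178/0.3160 = 0.5633 and 0.0979/0.2359 = 0.4150.
v₂/v₁ is just their ratio: 0.4150/0.5633 = 0.737.

0.737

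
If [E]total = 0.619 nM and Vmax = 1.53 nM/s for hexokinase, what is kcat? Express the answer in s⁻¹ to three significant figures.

2.47 s⁻¹

kcat = Vmax/[E]total = 1.53 nM/s / 0.619 nM = 2.47 s⁻¹.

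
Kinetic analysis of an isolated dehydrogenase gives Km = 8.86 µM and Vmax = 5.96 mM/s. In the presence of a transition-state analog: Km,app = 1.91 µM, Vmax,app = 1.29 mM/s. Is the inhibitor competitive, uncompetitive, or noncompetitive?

uncompetitive

Both Km and Vmax decrease by the same factor (~4.63-fold) — characteristic of uncompetitive inhibition.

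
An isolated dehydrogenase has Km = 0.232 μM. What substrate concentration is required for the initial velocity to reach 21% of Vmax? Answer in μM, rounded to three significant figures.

0.0617 μM

v/Vmax = [S]/(Km+[S]) = 0.21, so [S] = Km·0.21/(1 − 0.21) = 0.232 × 0.2658.
[S] = 0.0617 μM.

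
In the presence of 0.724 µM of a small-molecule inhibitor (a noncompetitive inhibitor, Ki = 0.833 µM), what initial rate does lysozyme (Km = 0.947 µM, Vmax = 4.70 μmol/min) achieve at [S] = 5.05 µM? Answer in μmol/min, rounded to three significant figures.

α = 1 + [I]/Ki = 1 + 0.724/0.833 = 1.869.
For a noncompetitive inhibitor, Vmax is reduced to Vmax/α while Km is unchanged: Km,app = 0.947 µM, Vmax,app = 2.51 μmol/min.
v = Vmax,app·[S]/(Km,app + [S]) = 2.51 × 5.05/(0.947 + 5.05) = 2.12 μmol/min.

2.12 μmol/min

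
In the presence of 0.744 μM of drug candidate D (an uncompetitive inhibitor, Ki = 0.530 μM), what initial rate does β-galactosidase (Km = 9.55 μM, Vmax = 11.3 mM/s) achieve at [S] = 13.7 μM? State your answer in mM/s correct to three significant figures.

3.64 mM/s

α = 1 + [I]/Ki = 1 + 0.744/0.530 = 2.404.
For an uncompetitive inhibitor, both parameters are divided by α, giving Vmax/α and Km/α: Km,app = 3.97 μM, Vmax,app = 4.70 mM/s.
v = Vmax,app·[S]/(Km,app + [S]) = 4.70 × 13.7/(3.97 + 13.7) = 3.64 mM/s.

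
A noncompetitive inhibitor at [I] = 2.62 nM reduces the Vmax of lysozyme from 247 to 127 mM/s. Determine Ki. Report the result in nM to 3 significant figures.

2.77 nM

Noncompetitive: Vmax,app = Vmax/α with α = 1 + [I]/Ki.
α = Vmax/Vmax,app = 247/127 = 1.945.
Ki = [I]/(α − 1) = 2.62/0.9449 = 2.77 nM.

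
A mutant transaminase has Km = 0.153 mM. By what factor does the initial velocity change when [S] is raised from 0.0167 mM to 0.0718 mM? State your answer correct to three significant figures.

Since Vmax cancels, v₂/v₁ = [S]₂(Km+[S]₁) / [S]₁(Km+[S]₂).
= 0.0718×(0.153+0.0167) / (0.0167×(0.153+0.0718)) = 0.01218/0.003754 = 3.25.

3.25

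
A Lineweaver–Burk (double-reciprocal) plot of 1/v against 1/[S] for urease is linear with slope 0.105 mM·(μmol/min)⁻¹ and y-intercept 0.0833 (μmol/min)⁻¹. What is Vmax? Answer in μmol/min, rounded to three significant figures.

The y-intercept of a Lineweaver–Burk plot equals 1/Vmax, so Vmax = 1/0.0833 = 12.0 μmol/min.

12.0 μmol/min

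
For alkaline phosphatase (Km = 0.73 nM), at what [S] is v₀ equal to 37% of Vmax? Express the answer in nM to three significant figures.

v/Vmax = [S]/(Km+[S]) = 0.37, so [S] = Km·0.37/(1 − 0.37) = 0.73 × 0.5873.
[S] = 0.429 nM.

0.429 nM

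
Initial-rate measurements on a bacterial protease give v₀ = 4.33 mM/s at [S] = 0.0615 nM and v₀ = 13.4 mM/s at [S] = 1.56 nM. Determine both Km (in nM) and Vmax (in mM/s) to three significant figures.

In reciprocal form, 1/v = (Km/Vmax)·(1/[S]) + 1/Vmax. The two points give (1/[S], 1/v) = (16.26, 0.2309) and (0.6410, 0.07463).
Slope = (0.2309 − 0.07463)/(16.26 − 0.6410) = 0.01001; intercept = 0.2309 − 0.01001×16.26 = 0.06821.
Vmax = 1/intercept = 14.7 mM/s; Km = slope × Vmax = 0.01001 × 14.7 = 0.147 nM.

Km = 0.147 nM; Vmax = 14.7 mM/s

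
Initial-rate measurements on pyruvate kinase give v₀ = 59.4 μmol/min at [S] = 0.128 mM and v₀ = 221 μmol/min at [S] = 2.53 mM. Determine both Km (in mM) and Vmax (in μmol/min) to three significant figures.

Km = 0.429 mM; Vmax = 258 μmol/min

In reciprocal form, 1/v = (Km/Vmax)·(1/[S]) + 1/Vmax. The two points give (1/[S], 1/v) = (7.812, 0.01684) and (0.3953, 0.004525).
Slope = (0.01684 − 0.004525)/(7.812 − 0.3953) = 0.001660; intercept = 0.01684 − 0.001660×7.812 = 0.003869.
Vmax = 1/intercept = 258 μmol/min; Km = slope × Vmax = 0.001660 × 258 = 0.429 mM.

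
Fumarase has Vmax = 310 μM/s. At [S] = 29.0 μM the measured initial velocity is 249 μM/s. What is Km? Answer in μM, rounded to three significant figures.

7.10 μM

From v = Vmax[S]/(Km+[S]), Km = [S](Vmax − v)/v.
Km = 29.0 × (310 − 249) / 249 = 1769/249 = 7.10 μM.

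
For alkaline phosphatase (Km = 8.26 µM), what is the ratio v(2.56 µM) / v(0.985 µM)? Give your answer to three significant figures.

2.22

The fractional saturations are [S]/(Km+[S]) = 0.985/9.245 = 0.1065 and 2.56/10.82 = 0.2366.
v₂/v₁ is just their ratio: 0.2366/0.1065 = 2.22.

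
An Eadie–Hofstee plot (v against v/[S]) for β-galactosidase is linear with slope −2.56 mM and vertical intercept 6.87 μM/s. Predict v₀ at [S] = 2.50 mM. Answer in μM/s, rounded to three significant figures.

In the Eadie–Hofstee form v = Vmax − Km·(v/[S]), the slope is −Km and the intercept is Vmax, so Km = 2.56 mM and Vmax = 6.87 μM/s.
v = 6.87 × 2.50/(2.56 + 2.50) = 3.39 μM/s.

3.39 μM/s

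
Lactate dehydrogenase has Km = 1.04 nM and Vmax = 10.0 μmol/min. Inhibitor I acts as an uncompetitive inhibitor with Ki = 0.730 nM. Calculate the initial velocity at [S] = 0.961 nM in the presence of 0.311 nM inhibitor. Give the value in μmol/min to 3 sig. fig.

3.99 μmol/min

α = 1 + [I]/Ki = 1 + 0.311/0.730 = 1.426.
For an uncompetitive inhibitor, both parameters are divided by α, giving Vmax/α and Km/α: Km,app = 0.729 nM, Vmax,app = 7.01 μmol/min.
v = Vmax,app·[S]/(Km,app + [S]) = 7.01 × 0.961/(0.729 + 0.961) = 3.99 μmol/min.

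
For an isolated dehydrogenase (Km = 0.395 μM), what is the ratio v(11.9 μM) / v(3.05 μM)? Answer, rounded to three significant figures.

1.09

Since Vmax cancels, v₂/v₁ = [S]₂(Km+[S]₁) / [S]₁(Km+[S]₂).
= 11.9×(0.395+3.05) / (3.05×(0.395+11.9)) = 41.00/37.50 = 1.09.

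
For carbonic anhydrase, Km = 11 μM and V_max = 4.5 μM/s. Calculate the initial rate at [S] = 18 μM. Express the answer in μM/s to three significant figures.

[S]/(Km+[S]) = 18/29.00 = 0.6207, the fractional saturation.
v = 0.6207 × Vmax = 0.6207 × 4.5 = 2.79 μM/s.

2.79 μM/s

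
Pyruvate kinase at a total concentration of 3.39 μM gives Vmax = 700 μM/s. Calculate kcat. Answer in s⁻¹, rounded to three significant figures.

kcat = Vmax/[E]total = 700 μM/s / 3.39 μM = 206 s⁻¹.

206 s⁻¹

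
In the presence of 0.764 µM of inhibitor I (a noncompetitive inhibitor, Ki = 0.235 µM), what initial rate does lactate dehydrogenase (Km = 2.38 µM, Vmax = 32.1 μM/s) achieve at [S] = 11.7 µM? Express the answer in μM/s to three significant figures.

α = 1 + [I]/Ki = 1 + 0.764/0.235 = 4.251.
For a noncompetitive inhibitor, Vmax is reduced to Vmax/α while Km is unchanged: Km,app = 2.38 µM, Vmax,app = 7.55 μM/s.
v = Vmax,app·[S]/(Km,app + [S]) = 7.55 × 11.7/(2.38 + 11.7) = 6.27 μM/s.

6.27 μM/s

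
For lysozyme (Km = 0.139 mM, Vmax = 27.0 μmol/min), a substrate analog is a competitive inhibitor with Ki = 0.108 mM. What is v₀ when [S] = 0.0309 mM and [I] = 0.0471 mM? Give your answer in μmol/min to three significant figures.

With α = 1 + [I]/Ki = 1 + 0.0471/0.108 = 1.436, the competitive rate law is v = Vmax[S] / (αKm + [S]).
v = 27.0×0.0309 / (1.436×0.139 + 0.0309) = 0.8343/0.2305 = 3.62 μmol/min.

3.62 μmol/min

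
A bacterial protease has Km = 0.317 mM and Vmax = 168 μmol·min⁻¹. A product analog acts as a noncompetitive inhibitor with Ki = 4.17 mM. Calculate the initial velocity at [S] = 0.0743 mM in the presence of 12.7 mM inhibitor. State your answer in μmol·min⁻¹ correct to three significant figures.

α = 1 + [I]/Ki = 1 + 12.7/4.17 = 4.046.
For a noncompetitive inhibitor, Vmax is reduced to Vmax/α while Km is unchanged: Km,app = 0.317 mM, Vmax,app = 41.5 μmol·min⁻¹.
v = Vmax,app·[S]/(Km,app + [S]) = 41.5 × 0.0743/(0.317 + 0.0743) = 7.89 μmol·min⁻¹.

7.89 μmol·min⁻¹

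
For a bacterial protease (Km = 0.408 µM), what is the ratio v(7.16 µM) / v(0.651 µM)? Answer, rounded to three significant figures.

The fractional saturations are [S]/(Km+[S]) = 0.651/1.059 = 0.6147 and 7.16/7.568 = 0.9461.
v₂/v₁ is just their ratio: 0.9461/0.6147 = 1.54.

1.54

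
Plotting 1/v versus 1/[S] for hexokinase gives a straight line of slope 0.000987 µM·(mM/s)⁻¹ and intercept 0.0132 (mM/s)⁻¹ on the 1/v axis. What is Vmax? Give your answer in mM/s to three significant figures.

75.8 mM/s

The y-intercept of a Lineweaver–Burk plot equals 1/Vmax, so Vmax = 1/0.0132 = 75.8 mM/s.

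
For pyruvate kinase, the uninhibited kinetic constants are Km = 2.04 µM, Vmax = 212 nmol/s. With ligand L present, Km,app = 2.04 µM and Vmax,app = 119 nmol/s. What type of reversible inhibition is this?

noncompetitive

Vmax decreases (212 → 119 nmol/s) while Km is unchanged — pure noncompetitive inhibition.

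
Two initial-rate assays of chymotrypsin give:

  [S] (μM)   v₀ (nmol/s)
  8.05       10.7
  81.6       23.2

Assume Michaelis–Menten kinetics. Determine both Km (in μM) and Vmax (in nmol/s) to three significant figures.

Km = 12.0 μM; Vmax = 26.6 nmol/s

From v = Vmax[S]/(Km+[S]), each point gives Vmax = v(Km+[S])/[S].
Equating: 10.7(Km+8.05)/8.05 = 23.2(Km+81.6)/81.6.
1.329·Km + 10.7 = 0.2843·Km + 23.2, so (1.329 − 0.2843)·Km = 23.2 − 10.7.
Km = 12.50/1.045 = 12.0 μM; then Vmax = 10.7(12.0+8.05)/8.05 = 26.6 nmol/s.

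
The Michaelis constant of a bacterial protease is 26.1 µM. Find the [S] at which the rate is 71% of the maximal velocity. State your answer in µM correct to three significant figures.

v/Vmax = [S]/(Km+[S]) = 0.71, so [S] = Km·0.71/(1 − 0.71) = 26.1 × 2.448.
[S] = 63.9 µM.

63.9 µM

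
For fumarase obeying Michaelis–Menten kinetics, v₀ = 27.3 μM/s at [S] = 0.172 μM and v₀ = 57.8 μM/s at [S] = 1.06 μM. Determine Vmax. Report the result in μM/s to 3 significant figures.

From v = Vmax[S]/(Km+[S]), each point gives Vmax = v(Km+[S])/[S].
Equating: 27.3(Km+0.172)/0.172 = 57.8(Km+1.06)/1.06.
158.7·Km + 27.3 = 54.53·Km + 57.8, so (158.7 − 54.53)·Km = 57.8 − 27.3.
Km = 30.50/104.2 = 0.293 μM; then Vmax = 27.3(0.293+0.172)/0.172 = 73.8 μM/s.

73.8 μM/s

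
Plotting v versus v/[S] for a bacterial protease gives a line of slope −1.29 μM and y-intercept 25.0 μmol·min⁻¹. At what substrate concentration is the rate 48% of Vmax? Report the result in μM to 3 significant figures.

The Eadie–Hofstee slope gives Km = 1.29 μM (slope = −Km).
v/Vmax = [S]/(Km+[S]) = 0.48 ⇒ [S] = Km·0.48/(1−0.48) = 1.29 × 0.9231 = 1.19 μM.

1.19 μM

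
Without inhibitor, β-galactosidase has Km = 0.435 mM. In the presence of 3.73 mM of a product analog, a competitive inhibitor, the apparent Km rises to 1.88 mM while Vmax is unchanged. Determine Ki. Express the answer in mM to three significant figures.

1.12 mM

Competitive: Km,app = α·Km with α = 1 + [I]/Ki.
α = Km,app/Km = 1.88/0.435 = 4.322.
Since α = 1 + [I]/Ki, [I]/Ki = 4.322 − 1 = 3.322 and Ki = 3.73/3.322 = 1.12 mM.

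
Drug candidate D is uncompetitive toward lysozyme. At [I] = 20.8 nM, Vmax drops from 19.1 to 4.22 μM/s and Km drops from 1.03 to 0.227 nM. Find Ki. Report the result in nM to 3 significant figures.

Uncompetitive: Vmax,app = Vmax/α (and Km,app = Km/α) with α = 1 + [I]/Ki.
α = Vmax/Vmax,app = 19.1/4.22 = 4.526.
Ki = [I]/(α − 1) = 20.8/3.526 = 5.90 nM.

5.90 nM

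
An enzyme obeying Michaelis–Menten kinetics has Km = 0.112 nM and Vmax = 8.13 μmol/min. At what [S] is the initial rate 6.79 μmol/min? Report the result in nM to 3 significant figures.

0.568 nM

Rearranging v = Vmax[S]/(Km+[S]) gives [S] = Km·v/(Vmax − v).
[S] = 0.112 × 6.79 / (8.13 − 6.79) = 0.7605/1.340 = 0.568 nM.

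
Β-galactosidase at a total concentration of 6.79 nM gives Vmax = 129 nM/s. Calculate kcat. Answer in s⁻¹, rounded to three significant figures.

19.0 s⁻¹

kcat = Vmax/[E]total = 129 nM/s / 6.79 nM = 19.0 s⁻¹.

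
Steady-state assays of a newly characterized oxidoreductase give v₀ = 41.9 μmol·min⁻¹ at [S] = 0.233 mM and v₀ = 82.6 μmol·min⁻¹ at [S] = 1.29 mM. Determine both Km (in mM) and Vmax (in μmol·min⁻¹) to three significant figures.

Km = 0.351 mM; Vmax = 105 μmol·min⁻¹

In reciprocal form, 1/v = (Km/Vmax)·(1/[S]) + 1/Vmax. The two points give (1/[S], 1/v) = (4.292, 0.02387) and (0.7752, 0.01211).
Slope = (0.02387 − 0.01211)/(4.292 − 0.7752) = 0.003344; intercept = 0.02387 − 0.003344×4.292 = 0.009514.
Vmax = 1/intercept = 105 μmol·min⁻¹; Km = slope × Vmax = 0.003344 × 105 = 0.351 mM.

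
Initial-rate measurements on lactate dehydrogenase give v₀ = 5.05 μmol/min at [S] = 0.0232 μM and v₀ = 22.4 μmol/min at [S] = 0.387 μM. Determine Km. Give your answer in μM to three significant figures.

In reciprocal form, 1/v = (Km/Vmax)·(1/[S]) + 1/Vmax. The two points give (1/[S], 1/v) = (43.10, 0.1980) and (2.584, 0.04464).
Slope = (0.1980 − 0.04464)/(43.10 − 2.584) = 0.003785; intercept = 0.1980 − 0.003785×43.10 = 0.03486.
Vmax = 1/intercept = 28.7 μmol/min; Km = slope × Vmax = 0.003785 × 28.7 = 0.109 μM.

0.109 μM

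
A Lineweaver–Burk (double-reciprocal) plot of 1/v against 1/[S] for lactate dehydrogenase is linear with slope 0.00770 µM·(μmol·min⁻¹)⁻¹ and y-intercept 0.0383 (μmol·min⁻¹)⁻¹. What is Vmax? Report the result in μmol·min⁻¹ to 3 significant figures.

The y-intercept of a Lineweaver–Burk plot equals 1/Vmax, so Vmax = 1/0.0383 = 26.1 μmol·min⁻¹.

26.1 μmol·min⁻¹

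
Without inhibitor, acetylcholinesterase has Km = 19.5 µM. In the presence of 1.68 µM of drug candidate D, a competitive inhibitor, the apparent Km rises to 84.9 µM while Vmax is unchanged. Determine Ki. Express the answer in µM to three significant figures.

Competitive: Km,app = α·Km with α = 1 + [I]/Ki.
α = Km,app/Km = 84.9/19.5 = 4.354.
Ki = [I]/(α − 1) = 1.68/3.354 = 0.501 µM.

0.501 µM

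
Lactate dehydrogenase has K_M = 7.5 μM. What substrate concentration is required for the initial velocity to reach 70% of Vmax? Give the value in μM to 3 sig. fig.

17.5 μM

v/Vmax = [S]/(Km+[S]) = 0.7, so [S] = Km·0.7/(1 − 0.7) = 7.5 × 2.333.
[S] = 17.5 μM.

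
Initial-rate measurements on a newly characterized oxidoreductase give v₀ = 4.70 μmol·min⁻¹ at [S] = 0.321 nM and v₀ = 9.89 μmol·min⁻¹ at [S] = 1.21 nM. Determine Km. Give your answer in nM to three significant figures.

In reciprocal form, 1/v = (Km/Vmax)·(1/[S]) + 1/Vmax. The two points give (1/[S], 1/v) = (3.115, 0.2128) and (0.8264, 0.1011).
Slope = (0.2128 − 0.1011)/(3.115 − 0.8264) = 0.04878; intercept = 0.2128 − 0.04878×3.115 = 0.06080.
Vmax = 1/intercept = 16.4 μmol·min⁻¹; Km = slope × Vmax = 0.04878 × 16.4 = 0.802 nM.

0.802 nM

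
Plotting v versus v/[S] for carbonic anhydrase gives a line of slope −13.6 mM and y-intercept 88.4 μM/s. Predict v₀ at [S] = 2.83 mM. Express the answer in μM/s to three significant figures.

In the Eadie–Hofstee form v = Vmax − Km·(v/[S]), the slope is −Km and the intercept is Vmax, so Km = 13.6 mM and Vmax = 88.4 μM/s.
v = 88.4 × 2.83/(13.6 + 2.83) = 15.2 μM/s.

15.2 μM/s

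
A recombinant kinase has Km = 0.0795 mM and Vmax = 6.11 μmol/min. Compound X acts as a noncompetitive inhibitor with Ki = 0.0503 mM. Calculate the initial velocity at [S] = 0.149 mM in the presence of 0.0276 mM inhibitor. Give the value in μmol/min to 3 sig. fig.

2.57 μmol/min

With α = 1 + [I]/Ki = 1 + 0.0276/0.0503 = 1.549, the noncompetitive rate law is v = (Vmax/α)·[S] / (Km + [S]).
v = (6.11/1.549)×0.149 / (0.0795 + 0.149) = 0.5878/0.2285 = 2.57 μmol/min.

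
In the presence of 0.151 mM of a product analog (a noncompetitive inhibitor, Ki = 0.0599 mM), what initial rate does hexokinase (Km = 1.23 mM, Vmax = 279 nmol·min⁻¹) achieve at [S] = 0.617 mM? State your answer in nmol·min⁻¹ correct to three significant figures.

α = 1 + [I]/Ki = 1 + 0.151/0.0599 = 3.521.
For a noncompetitive inhibitor, Vmax is reduced to Vmax/α while Km is unchanged: Km,app = 1.23 mM, Vmax,app = 79.2 nmol·min⁻¹.
v = Vmax,app·[S]/(Km,app + [S]) = 79.2 × 0.617/(1.23 + 0.617) = 26.5 nmol·min⁻¹.

26.5 nmol·min⁻¹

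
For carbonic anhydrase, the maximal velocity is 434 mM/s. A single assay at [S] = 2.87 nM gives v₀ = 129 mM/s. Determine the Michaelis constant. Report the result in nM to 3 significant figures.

v/Vmax = 129/434 = 0.2972 = [S]/(Km+[S]).
So Km + [S] = [S]/0.2972 = 9.656 nM, giving Km = 9.656 − 2.87 = 6.79 nM.

6.79 nM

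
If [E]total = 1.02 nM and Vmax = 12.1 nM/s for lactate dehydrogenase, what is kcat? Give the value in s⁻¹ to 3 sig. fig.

11.9 s⁻¹

kcat = Vmax/[E]total = 12.1 nM/s / 1.02 nM = 11.9 s⁻¹.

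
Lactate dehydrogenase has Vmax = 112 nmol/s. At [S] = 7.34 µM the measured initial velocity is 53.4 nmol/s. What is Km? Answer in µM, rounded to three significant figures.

From v = Vmax[S]/(Km+[S]), Km = [S](Vmax − v)/v.
Km = 7.34 × (112 − 53.4) / 53.4 = 430.1/53.4 = 8.05 µM.

8.05 µM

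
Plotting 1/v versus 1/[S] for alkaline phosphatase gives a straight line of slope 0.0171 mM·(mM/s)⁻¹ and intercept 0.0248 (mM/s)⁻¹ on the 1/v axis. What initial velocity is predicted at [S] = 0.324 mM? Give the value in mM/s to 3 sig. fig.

12.9 mM/s

The y-intercept is 1/Vmax, so Vmax = 1/0.0248 = 40.3 mM/s.
The slope is Km/Vmax, so Km = 0.0171 × 40.3 = 0.690 mM.
Then v = 40.3 × 0.324/(0.690 + 0.324) = 12.9 mM/s.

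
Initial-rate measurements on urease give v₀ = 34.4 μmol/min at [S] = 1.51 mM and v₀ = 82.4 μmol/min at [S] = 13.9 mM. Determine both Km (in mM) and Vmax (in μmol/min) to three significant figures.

Km = 2.85 mM; Vmax = 99.3 μmol/min

From v = Vmax[S]/(Km+[S]), each point gives Vmax = v(Km+[S])/[S].
Equating: 34.4(Km+1.51)/1.51 = 82.4(Km+13.9)/13.9.
22.78·Km + 34.4 = 5.928·Km + 82.4, so (22.78 − 5.928)·Km = 82.4 − 34.4.
Km = 48.00/16.85 = 2.85 mM; then Vmax = 34.4(2.85+1.51)/1.51 = 99.3 μmol/min.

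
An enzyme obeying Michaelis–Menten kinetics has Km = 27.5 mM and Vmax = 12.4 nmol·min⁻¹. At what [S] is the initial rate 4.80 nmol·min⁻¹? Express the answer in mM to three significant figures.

Rearranging v = Vmax[S]/(Km+[S]) gives [S] = Km·v/(Vmax − v).
[S] = 27.5 × 4.80 / (12.4 − 4.80) = 132.0/7.600 = 17.4 mM.

17.4 mM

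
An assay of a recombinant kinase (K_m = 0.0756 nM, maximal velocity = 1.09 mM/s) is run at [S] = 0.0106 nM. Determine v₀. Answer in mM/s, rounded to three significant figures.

[S]/(Km+[S]) = 0.0106/0.08620 = 0.1230, the fractional saturation.
v = 0.1230 × Vmax = 0.1230 × 1.09 = 0.134 mM/s.

0.134 mM/s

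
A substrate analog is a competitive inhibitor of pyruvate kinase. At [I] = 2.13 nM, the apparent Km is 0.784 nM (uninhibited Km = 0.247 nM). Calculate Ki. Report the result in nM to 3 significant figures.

0.980 nM

Competitive: Km,app = α·Km with α = 1 + [I]/Ki.
α = Km,app/Km = 0.784/0.247 = 3.174.
Since α = 1 + [I]/Ki, [I]/Ki = 3.174 − 1 = 2.174 and Ki = 2.13/2.174 = 0.980 nM.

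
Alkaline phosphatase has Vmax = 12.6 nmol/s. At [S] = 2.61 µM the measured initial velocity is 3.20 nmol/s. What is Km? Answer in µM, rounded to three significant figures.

v/Vmax = 3.20/12.6 = 0.2540 = [S]/(Km+[S]).
So Km + [S] = [S]/0.2540 = 10.28 µM, giving Km = 10.28 − 2.61 = 7.67 µM.

7.67 µM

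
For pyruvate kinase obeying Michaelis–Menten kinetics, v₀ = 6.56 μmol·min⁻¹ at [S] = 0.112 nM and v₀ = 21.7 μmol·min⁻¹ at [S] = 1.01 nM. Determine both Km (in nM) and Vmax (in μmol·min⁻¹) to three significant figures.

Km = 0.408 nM; Vmax = 30.5 μmol·min⁻¹

From v = Vmax[S]/(Km+[S]), each point gives Vmax = v(Km+[S])/[S].
Equating: 6.56(Km+0.112)/0.112 = 21.7(Km+1.01)/1.01.
58.57·Km + 6.56 = 21.49·Km + 21.7, so (58.57 − 21.49)·Km = 21.7 − 6.56.
Km = 15.14/37.09 = 0.408 nM; then Vmax = 6.56(0.408+0.112)/0.112 = 30.5 μmol·min⁻¹.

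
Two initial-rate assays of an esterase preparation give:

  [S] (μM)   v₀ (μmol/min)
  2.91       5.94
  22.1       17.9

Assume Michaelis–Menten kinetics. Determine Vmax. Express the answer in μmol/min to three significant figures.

25.8 μmol/min

From v = Vmax[S]/(Km+[S]), each point gives Vmax = v(Km+[S])/[S].
Equating: 5.94(Km+2.91)/2.91 = 17.9(Km+22.1)/22.1.
2.041·Km + 5.94 = 0.8100·Km + 17.9, so (2.041 − 0.8100)·Km = 17.9 − 5.94.
Km = 11.96/1.231 = 9.71 μM; then Vmax = 5.94(9.71+2.91)/2.91 = 25.8 μmol/min.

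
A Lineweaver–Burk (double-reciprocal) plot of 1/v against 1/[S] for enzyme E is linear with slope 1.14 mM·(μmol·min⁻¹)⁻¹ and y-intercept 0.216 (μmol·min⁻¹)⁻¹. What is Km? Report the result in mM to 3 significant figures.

5.28 mM

y-intercept = 1/Vmax ⇒ Vmax = 4.63 μmol·min⁻¹; slope = Km/Vmax ⇒ Km = slope × Vmax.
Km = 1.14 × 4.63 = 5.28 mM.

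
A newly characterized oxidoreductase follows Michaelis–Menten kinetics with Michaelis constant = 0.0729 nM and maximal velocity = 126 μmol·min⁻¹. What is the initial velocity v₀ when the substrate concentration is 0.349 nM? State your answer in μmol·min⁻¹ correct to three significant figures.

104 μmol·min⁻¹

v = Vmax·[S]/(Km + [S]) = 126 × 0.349 / (0.0729 + 0.349)
  = 43.97 / 0.4219 = 104 μmol·min⁻¹.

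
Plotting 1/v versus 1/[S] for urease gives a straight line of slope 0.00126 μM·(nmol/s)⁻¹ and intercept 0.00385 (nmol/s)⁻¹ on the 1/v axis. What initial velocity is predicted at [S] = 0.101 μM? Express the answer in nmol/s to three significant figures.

The y-intercept is 1/Vmax, so Vmax = 1/0.00385 = 260 nmol/s.
The slope is Km/Vmax, so Km = 0.00126 × 260 = 0.327 μM.
Then v = 260 × 0.101/(0.327 + 0.101) = 61.3 nmol/s.

61.3 nmol/s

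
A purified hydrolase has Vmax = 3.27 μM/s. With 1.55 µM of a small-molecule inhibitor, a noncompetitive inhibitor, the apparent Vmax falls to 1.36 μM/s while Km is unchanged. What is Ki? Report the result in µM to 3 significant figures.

1.10 µM

Noncompetitive: Vmax,app = Vmax/α with α = 1 + [I]/Ki.
α = Vmax/Vmax,app = 3.27/1.36 = 2.404.
Since α = 1 + [I]/Ki, [I]/Ki = 2.404 − 1 = 1.404 and Ki = 1.55/1.404 = 1.10 µM.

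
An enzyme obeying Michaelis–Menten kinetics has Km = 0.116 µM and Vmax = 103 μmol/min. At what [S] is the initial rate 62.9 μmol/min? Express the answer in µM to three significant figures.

The required fractional saturation is v/Vmax = 62.9/103 = 0.6107.
Then [S]/(Km+[S]) = 0.6107 ⇒ [S] = 0.116 × 0.6107/(1 − 0.6107) = 0.182 µM.

0.182 µM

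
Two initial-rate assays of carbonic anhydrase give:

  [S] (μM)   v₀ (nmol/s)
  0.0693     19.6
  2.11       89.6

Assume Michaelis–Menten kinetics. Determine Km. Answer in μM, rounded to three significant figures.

0.291 μM

From v = Vmax[S]/(Km+[S]), each point gives Vmax = v(Km+[S])/[S].
Equating: 19.6(Km+0.0693)/0.0693 = 89.6(Km+2.11)/2.11.
282.8·Km + 19.6 = 42.46·Km + 89.6, so (282.8 − 42.46)·Km = 89.6 − 19.6.
Km = 70.00/240.4 = 0.291 μM; then Vmax = 19.6(0.291+0.0693)/0.0693 = 102 nmol/s.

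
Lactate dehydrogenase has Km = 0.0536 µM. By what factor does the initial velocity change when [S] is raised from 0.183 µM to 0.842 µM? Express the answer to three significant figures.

1.22

The fractional saturations are [S]/(Km+[S]) = 0.183/0.2366 = 0.7735 and 0.842/0.8956 = 0.9402.
v₂/v₁ is just their ratio: 0.9402/0.7735 = 1.22.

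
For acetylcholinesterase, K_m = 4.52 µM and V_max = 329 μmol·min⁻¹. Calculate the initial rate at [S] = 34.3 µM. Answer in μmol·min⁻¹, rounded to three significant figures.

v = Vmax·[S]/(Km + [S]) = 329 × 34.3 / (4.52 + 34.3)
  = 11280 / 38.82 = 291 μmol·min⁻¹.

291 μmol·min⁻¹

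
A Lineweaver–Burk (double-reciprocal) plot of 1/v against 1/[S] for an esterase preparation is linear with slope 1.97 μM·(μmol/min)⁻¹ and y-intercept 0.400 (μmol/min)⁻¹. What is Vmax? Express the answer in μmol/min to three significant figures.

The y-intercept of a Lineweaver–Burk plot equals 1/Vmax, so Vmax = 1/0.400 = 2.50 μmol/min.

2.50 μmol/min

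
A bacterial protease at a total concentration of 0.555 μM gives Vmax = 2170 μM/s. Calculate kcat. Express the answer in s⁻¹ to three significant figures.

kcat = Vmax/[E]total = 2170 μM/s / 0.555 μM = 3910 s⁻¹.

3910 s⁻¹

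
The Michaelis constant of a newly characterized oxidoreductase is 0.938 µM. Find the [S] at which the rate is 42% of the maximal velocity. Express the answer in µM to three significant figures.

0.679 µM

v/Vmax = [S]/(Km+[S]) = 0.42, so [S] = Km·0.42/(1 − 0.42) = 0.938 × 0.7241.
[S] = 0.679 µM.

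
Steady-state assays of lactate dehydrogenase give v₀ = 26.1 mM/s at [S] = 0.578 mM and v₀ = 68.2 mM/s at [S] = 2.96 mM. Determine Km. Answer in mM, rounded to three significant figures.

1.90 mM

In reciprocal form, 1/v = (Km/Vmax)·(1/[S]) + 1/Vmax. The two points give (1/[S], 1/v) = (1.730, 0.03831) and (0.3378, 0.01466).
Slope = (0.03831 − 0.01466)/(1.730 − 0.3378) = 0.01699; intercept = 0.03831 − 0.01699×1.730 = 0.008924.
Vmax = 1/intercept = 112 mM/s; Km = slope × Vmax = 0.01699 × 112 = 1.90 mM.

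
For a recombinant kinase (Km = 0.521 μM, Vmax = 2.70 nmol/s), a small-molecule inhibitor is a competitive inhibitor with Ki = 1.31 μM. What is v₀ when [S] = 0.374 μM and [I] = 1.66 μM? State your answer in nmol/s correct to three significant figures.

0.649 nmol/s

With α = 1 + [I]/Ki = 1 + 1.66/1.31 = 2.267, the competitive rate law is v = Vmax[S] / (αKm + [S]).
v = 2.70×0.374 / (2.267×0.521 + 0.374) = 1.010/1.555 = 0.649 nmol/s.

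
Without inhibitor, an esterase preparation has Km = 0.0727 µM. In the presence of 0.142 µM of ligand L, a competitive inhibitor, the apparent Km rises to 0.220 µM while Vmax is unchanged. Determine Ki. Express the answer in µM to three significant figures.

Competitive: Km,app = α·Km with α = 1 + [I]/Ki.
α = Km,app/Km = 0.220/0.0727 = 3.026.
Since α = 1 + [I]/Ki, [I]/Ki = 3.026 − 1 = 2.026 and Ki = 0.142/2.026 = 0.0701 µM.

0.0701 µM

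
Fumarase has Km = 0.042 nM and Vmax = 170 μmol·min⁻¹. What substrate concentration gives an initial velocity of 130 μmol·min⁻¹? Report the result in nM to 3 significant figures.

The required fractional saturation is v/Vmax = 130/170 = 0.7647.
Then [S]/(Km+[S]) = 0.7647 ⇒ [S] = 0.042 × 0.7647/(1 − 0.7647) = 0.136 nM.

0.136 nM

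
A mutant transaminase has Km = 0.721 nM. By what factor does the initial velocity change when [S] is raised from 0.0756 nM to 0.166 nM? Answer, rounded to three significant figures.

Since Vmax cancels, v₂/v₁ = [S]₂(Km+[S]₁) / [S]₁(Km+[S]₂).
= 0.166×(0.721+0.0756) / (0.0756×(0.721+0.166)) = 0.1322/0.06706 = 1.97.

1.97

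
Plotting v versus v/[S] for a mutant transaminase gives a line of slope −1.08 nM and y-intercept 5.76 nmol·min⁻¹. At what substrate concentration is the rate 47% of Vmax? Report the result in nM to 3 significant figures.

0.958 nM

The Eadie–Hofstee slope gives Km = 1.08 nM (slope = −Km).
v/Vmax = [S]/(Km+[S]) = 0.47 ⇒ [S] = Km·0.47/(1−0.47) = 1.08 × 0.8868 = 0.958 nM.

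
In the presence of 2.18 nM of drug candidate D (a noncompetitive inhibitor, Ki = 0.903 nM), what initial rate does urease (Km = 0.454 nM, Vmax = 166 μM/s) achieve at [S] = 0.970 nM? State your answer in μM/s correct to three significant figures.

33.1 μM/s

With α = 1 + [I]/Ki = 1 + 2.18/0.903 = 3.414, the noncompetitive rate law is v = (Vmax/α)·[S] / (Km + [S]).
v = (166/3.414)×0.970 / (0.454 + 0.970) = 47.16/1.424 = 33.1 μM/s.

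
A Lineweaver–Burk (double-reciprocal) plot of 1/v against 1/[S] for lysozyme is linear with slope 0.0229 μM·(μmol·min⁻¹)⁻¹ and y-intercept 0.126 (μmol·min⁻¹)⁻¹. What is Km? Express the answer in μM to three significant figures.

0.182 μM

y-intercept = 1/Vmax ⇒ Vmax = 7.94 μmol·min⁻¹; slope = Km/Vmax ⇒ Km = slope × Vmax.
Km = 0.0229 × 7.94 = 0.182 μM.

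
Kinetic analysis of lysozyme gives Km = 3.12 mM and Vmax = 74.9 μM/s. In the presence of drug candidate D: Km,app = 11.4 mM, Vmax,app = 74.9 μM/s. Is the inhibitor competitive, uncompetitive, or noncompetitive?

competitive

Km increases (3.12 → 11.4 mM) while Vmax is unchanged — the hallmark of competitive inhibition.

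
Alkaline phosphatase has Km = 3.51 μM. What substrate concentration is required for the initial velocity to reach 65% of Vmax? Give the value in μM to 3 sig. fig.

v/Vmax = [S]/(Km+[S]) = 0.65, so [S] = Km·0.65/(1 − 0.65) = 3.51 × 1.857.
[S] = 6.52 μM.

6.52 μM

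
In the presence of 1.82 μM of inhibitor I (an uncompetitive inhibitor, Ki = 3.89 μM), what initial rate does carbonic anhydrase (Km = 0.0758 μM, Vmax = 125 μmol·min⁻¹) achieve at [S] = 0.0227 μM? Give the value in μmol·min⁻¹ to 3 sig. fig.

26.0 μmol·min⁻¹

α = 1 + [I]/Ki = 1 + 1.82/3.89 = 1.468.
For an uncompetitive inhibitor, both parameters are divided by α, giving Vmax/α and Km/α: Km,app = 0.0516 μM, Vmax,app = 85.2 μmol·min⁻¹.
v = Vmax,app·[S]/(Km,app + [S]) = 85.2 × 0.0227/(0.0516 + 0.0227) = 26.0 μmol·min⁻¹.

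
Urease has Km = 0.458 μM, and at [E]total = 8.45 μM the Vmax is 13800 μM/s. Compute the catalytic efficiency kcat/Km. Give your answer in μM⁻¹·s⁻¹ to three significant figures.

kcat = Vmax/[E]total = 13800/8.45 = 1630 s⁻¹.
kcat/Km = 1630/0.458 = 3570 μM⁻¹·s⁻¹.

3570 μM⁻¹·s⁻¹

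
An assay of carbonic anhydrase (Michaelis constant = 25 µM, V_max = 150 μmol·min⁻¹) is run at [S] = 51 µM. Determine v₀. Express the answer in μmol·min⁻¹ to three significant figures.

[S]/(Km+[S]) = 51/76.00 = 0.6711, the fractional saturation.
v = 0.6711 × Vmax = 0.6711 × 150 = 101 μmol·min⁻¹.

101 μmol·min⁻¹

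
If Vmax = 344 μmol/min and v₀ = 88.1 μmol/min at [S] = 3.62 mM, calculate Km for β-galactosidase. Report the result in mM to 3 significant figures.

From v = Vmax[S]/(Km+[S]), Km = [S](Vmax − v)/v.
Km = 3.62 × (344 − 88.1) / 88.1 = 926.4/88.1 = 10.5 mM.

10.5 mM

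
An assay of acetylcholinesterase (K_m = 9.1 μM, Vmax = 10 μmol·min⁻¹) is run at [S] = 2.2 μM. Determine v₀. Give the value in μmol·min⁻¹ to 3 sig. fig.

1.95 μmol·min⁻¹

[S]/(Km+[S]) = 2.2/11.30 = 0.1947, the fractional saturation.
v = 0.1947 × Vmax = 0.1947 × 10 = 1.95 μmol·min⁻¹.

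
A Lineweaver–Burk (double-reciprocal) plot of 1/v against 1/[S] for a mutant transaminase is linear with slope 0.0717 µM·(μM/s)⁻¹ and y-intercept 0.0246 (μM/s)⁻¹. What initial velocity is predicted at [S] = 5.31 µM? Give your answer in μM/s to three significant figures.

26.2 μM/s

The y-intercept is 1/Vmax, so Vmax = 1/0.0246 = 40.7 μM/s.
The slope is Km/Vmax, so Km = 0.0717 × 40.7 = 2.91 µM.
Then v = 40.7 × 5.31/(2.91 + 5.31) = 26.2 μM/s.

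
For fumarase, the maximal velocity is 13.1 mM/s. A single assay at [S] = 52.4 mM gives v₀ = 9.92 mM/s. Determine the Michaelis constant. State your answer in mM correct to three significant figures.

From v = Vmax[S]/(Km+[S]), Km = [S](Vmax − v)/v.
Km = 52.4 × (13.1 − 9.92) / 9.92 = 166.6/9.92 = 16.8 mM.

16.8 mM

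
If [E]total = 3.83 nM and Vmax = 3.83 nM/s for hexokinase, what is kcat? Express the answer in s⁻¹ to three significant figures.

kcat = Vmax/[E]total = 3.83 nM/s / 3.83 nM = 1.00 s⁻¹.

1.00 s⁻¹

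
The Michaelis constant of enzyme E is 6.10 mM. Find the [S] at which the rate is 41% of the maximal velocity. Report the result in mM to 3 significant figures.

4.24 mM

v/Vmax = [S]/(Km+[S]) = 0.41, so [S] = Km·0.41/(1 − 0.41) = 6.10 × 0.6949.
[S] = 4.24 mM.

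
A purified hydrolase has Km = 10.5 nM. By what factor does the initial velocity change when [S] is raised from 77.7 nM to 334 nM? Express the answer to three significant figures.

1.10

The fractional saturations are [S]/(Km+[S]) = 77.7/88.20 = 0.8810 and 334/344.5 = 0.9695.
v₂/v₁ is just their ratio: 0.9695/0.8810 = 1.10.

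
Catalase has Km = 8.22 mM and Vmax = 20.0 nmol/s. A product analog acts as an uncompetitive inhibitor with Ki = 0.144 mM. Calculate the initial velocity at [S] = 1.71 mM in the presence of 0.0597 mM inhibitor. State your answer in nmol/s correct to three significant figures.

3.21 nmol/s

α = 1 + [I]/Ki = 1 + 0.0597/0.144 = 1.415.
For an uncompetitive inhibitor, both parameters are divided by α, giving Vmax/α and Km/α: Km,app = 5.81 mM, Vmax,app = 14.1 nmol/s.
v = Vmax,app·[S]/(Km,app + [S]) = 14.1 × 1.71/(5.81 + 1.71) = 3.21 nmol/s.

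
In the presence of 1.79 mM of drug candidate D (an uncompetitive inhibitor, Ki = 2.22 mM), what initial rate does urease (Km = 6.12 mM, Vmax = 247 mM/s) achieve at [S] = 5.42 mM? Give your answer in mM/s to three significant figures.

With α = 1 + [I]/Ki = 1 + 1.79/2.22 = 1.806, the uncompetitive rate law is v = (Vmax/α)·[S] / (Km/α + [S]).
v = (247/1.806)×5.42 / (6.12/1.806 + 5.42) = 741.1/8.808 = 84.1 mM/s.

84.1 mM/s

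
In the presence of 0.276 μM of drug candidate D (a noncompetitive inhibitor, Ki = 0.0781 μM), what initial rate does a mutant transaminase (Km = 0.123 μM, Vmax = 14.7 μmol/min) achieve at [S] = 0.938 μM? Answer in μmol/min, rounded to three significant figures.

α = 1 + [I]/Ki = 1 + 0.276/0.0781 = 4.534.
For a noncompetitive inhibitor, Vmax is reduced to Vmax/α while Km is unchanged: Km,app = 0.123 μM, Vmax,app = 3.24 μmol/min.
v = Vmax,app·[S]/(Km,app + [S]) = 3.24 × 0.938/(0.123 + 0.938) = 2.87 μmol/min.

2.87 μmol/min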